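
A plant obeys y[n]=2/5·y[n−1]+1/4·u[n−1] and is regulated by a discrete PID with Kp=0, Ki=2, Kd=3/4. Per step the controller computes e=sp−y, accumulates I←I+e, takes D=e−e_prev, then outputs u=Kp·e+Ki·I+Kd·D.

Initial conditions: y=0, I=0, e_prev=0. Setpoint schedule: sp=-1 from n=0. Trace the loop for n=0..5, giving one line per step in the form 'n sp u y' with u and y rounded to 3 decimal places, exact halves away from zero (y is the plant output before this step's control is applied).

0 -1 -2.750 0.000
1 -1 -2.109 -0.688
2 -1 -2.934 -0.802
3 -1 -2.722 -1.054
4 -1 -2.671 -1.102
5 -1 -2.485 -1.109

(exact arithmetic carried between steps; '≈' marks a value shown rounded to 6 d.p. or computed from one; I and e_prev carry over from the previous line; the table rounds u and y to 3 d.p., halves away from zero)
n=0: y=0, sp=-1, e=sp−y=-1; I=-1, D=e−e_prev=-1; u=0·(-1)+2·(-1)+3/4·(-1)=-2.75; next y=2/5·0+1/4·(-2.75)=-0.6875
n=1: y=-0.6875, sp=-1, e=sp−y=-0.3125; I=-1.3125, D=e−e_prev=0.6875; u=0·(-0.3125)+2·(-1.3125)+3/4·0.6875=-2.109375; next y=2/5·(-0.6875)+1/4·(-2.109375)≈-0.802344
n=2: y≈-0.802344, sp=-1, e=sp−y≈-0.197656; I≈-1.510156, D=e−e_prev≈0.114844; u=0·(-0.197656)+2·(-1.510156)+3/4·0.114844≈-2.934180; next y=2/5·(-0.802344)+1/4·(-2.934180)≈-1.054482
n=3: y≈-1.054482, sp=-1, e=sp−y≈0.054482; I≈-1.455674, D=e−e_prev≈0.252139; u=0·0.054482+2·(-1.455674)+3/4·0.252139≈-2.722244; next y=2/5·(-1.054482)+1/4·(-2.722244)≈-1.102354
n=4: y≈-1.102354, sp=-1, e=sp−y≈0.102354; I≈-1.353320, D=e−e_prev≈0.047871; u=0·0.102354+2·(-1.353320)+3/4·0.047871≈-2.670736; next y=2/5·(-1.102354)+1/4·(-2.670736)≈-1.108626
n=5: y≈-1.108626, sp=-1, e=sp−y≈0.108626; I≈-1.244694, D=e−e_prev≈0.006272; u=0·0.108626+2·(-1.244694)+3/4·0.006272≈-2.484685; next y=2/5·(-1.108626)+1/4·(-2.484685)≈-1.064621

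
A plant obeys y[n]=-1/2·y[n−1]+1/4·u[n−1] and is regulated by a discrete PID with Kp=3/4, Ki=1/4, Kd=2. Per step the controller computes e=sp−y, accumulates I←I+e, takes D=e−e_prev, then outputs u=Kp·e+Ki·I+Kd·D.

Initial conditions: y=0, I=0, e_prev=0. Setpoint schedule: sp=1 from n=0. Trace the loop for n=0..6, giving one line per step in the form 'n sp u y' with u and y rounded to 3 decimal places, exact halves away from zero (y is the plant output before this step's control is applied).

(exact arithmetic carried between steps; '≈' marks a value shown rounded to 6 d.p. or computed from one; I and e_prev carry over from the previous line; the table rounds u and y to 3 d.p., halves away from zero)
n=0: y=0, sp=1, e=sp−y=1; I=1, D=e−e_prev=1; u=3/4·1+1/4·1+2·1=3; next y=-1/2·0+1/4·3=0.75
n=1: y=0.75, sp=1, e=sp−y=0.25; I=1.25, D=e−e_prev=-0.75; u=3/4·0.25+1/4·1.25+2·(-0.75)=-1; next y=-1/2·0.75+1/4·(-1)=-0.625
n=2: y=-0.625, sp=1, e=sp−y=1.625; I=2.875, D=e−e_prev=1.375; u=3/4·1.625+1/4·2.875+2·1.375=4.6875; next y=-1/2·(-0.625)+1/4·4.6875=1.484375
n=3: y=1.484375, sp=1, e=sp−y=-0.484375; I=2.390625, D=e−e_prev=-2.109375; u=3/4·(-0.484375)+1/4·2.390625+2·(-2.109375)=-3.984375; next y=-1/2·1.484375+1/4·(-3.984375)≈-1.738281
n=4: y≈-1.738281, sp=1, e=sp−y≈2.738281; I≈5.128906, D=e−e_prev≈3.222656; u=3/4·2.738281+1/4·5.128906+2·3.222656≈9.78125; next y=-1/2·(-1.738281)+1/4·9.78125≈3.314453
n=5: y≈3.314453, sp=1, e=sp−y≈-2.314453; I≈2.814453, D=e−e_prev≈-5.052734; u=3/4·(-2.314453)+1/4·2.814453+2·(-5.052734)≈-11.137695; next y=-1/2·3.314453+1/4·(-11.137695)≈-4.441650
n=6: y≈-4.441650, sp=1, e=sp−y≈5.441650; I≈8.256104, D=e−e_prev≈7.756104; u=3/4·5.441650+1/4·8.256104+2·7.756104≈21.657471; next y=-1/2·(-4.441650)+1/4·21.657471≈7.635193

0 1 3.000 0.000
1 1 -1.000 0.750
2 1 4.688 -0.625
3 1 -3.984 1.484
4 1 9.781 -1.738
5 1 -11.138 3.314
6 1 21.657 -4.442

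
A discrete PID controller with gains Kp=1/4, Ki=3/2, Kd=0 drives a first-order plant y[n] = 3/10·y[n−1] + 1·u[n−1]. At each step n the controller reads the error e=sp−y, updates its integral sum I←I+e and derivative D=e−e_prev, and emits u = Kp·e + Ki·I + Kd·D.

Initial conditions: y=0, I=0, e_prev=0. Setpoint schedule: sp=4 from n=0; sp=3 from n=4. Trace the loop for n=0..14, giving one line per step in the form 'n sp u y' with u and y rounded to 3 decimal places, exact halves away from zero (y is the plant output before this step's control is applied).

0 4 7.000 0.000
1 4 0.750 7.000
2 4 3.513 2.850
3 4 2.582 4.368
4 3 1.113 3.892
5 3 2.595 2.280
6 3 1.927 3.279
7 3 2.153 2.910
8 3 2.085 3.026
9 3 2.104 2.993
10 3 2.099 3.002
11 3 2.100 2.999
12 3 2.100 3.000
13 3 2.100 3.000
14 3 2.100 3.000

(exact arithmetic carried between steps; '≈' marks a value shown rounded to 6 d.p. or computed from one; I and e_prev carry over from the previous line; the table rounds u and y to 3 d.p., halves away from zero)
n=0: y=0, sp=4, e=sp−y=4; I=4, D=e−e_prev=4; u=1/4·4+3/2·4+0·4=7; next y=3/10·0+1·7=7
n=1: y=7, sp=4, e=sp−y=-3; I=1, D=e−e_prev=-7; u=1/4·(-3)+3/2·1+0·(-7)=0.75; next y=3/10·7+1·0.75=2.85
n=2: y=2.85, sp=4, e=sp−y=1.15; I=2.15, D=e−e_prev=4.15; u=1/4·1.15+3/2·2.15+0·4.15=3.5125; next y=3/10·2.85+1·3.5125=4.3675
n=3: y=4.3675, sp=4, e=sp−y=-0.3675; I=1.7825, D=e−e_prev=-1.5175; u=1/4·(-0.3675)+3/2·1.7825+0·(-1.5175)=2.581875; next y=3/10·4.3675+1·2.581875=3.892125
n=4: y=3.892125, sp=3, e=sp−y=-0.892125; I=0.890375, D=e−e_prev=-0.524625; u=1/4·(-0.892125)+3/2·0.890375+0·(-0.524625)≈1.112531; next y=3/10·3.892125+1·1.112531≈2.280169
n=5: y≈2.280169, sp=3, e=sp−y≈0.719831; I≈1.610206, D=e−e_prev≈1.611956; u=1/4·0.719831+3/2·1.610206+0·1.611956≈2.595267; next y=3/10·2.280169+1·2.595267≈3.279318
n=6: y≈3.279318, sp=3, e=sp−y≈-0.279318; I≈1.330888, D=e−e_prev≈-0.999149; u=1/4·(-0.279318)+3/2·1.330888+0·(-0.999149)≈1.926503; next y=3/10·3.279318+1·1.926503≈2.910299
n=7: y≈2.910299, sp=3, e=sp−y≈0.089701; I≈1.420590, D=e−e_prev≈0.369019; u=1/4·0.089701+3/2·1.420590+0·0.369019≈2.153310; next y=3/10·2.910299+1·2.153310≈3.026400
n=8: y≈3.026400, sp=3, e=sp−y≈-0.026400; I≈1.394190, D=e−e_prev≈-0.116101; u=1/4·(-0.026400)+3/2·1.394190+0·(-0.116101)≈2.084685; next y=3/10·3.026400+1·2.084685≈2.992605
n=9: y≈2.992605, sp=3, e=sp−y≈0.007395; I≈1.401585, D=e−e_prev≈0.033795; u=1/4·0.007395+3/2·1.401585+0·0.033795≈2.104226; next y=3/10·2.992605+1·2.104226≈3.002008
n=10: y≈3.002008, sp=3, e=sp−y≈-0.002008; I≈1.399577, D=e−e_prev≈-0.009403; u=1/4·(-0.002008)+3/2·1.399577+0·(-0.009403)≈2.098864; next y=3/10·3.002008+1·2.098864≈2.999466
n=11: y≈2.999466, sp=3, e=sp−y≈0.000534; I≈1.400111, D=e−e_prev≈0.002541; u=1/4·0.000534+3/2·1.400111+0·0.002541≈2.100300; next y=3/10·2.999466+1·2.100300≈3.000140
n=12: y≈3.000140, sp=3, e=sp−y≈-0.000140; I≈1.399971, D=e−e_prev≈-0.000674; u=1/4·(-0.000140)+3/2·1.399971+0·(-0.000674)≈2.099922; next y=3/10·3.000140+1·2.099922≈2.999964
n=13: y≈2.999964, sp=3, e=sp−y≈0.000036; I≈1.400007, D=e−e_prev≈0.000176; u=1/4·0.000036+3/2·1.400007+0·0.000176≈2.100020; next y=3/10·2.999964+1·2.100020≈3.000009
n=14: y≈3.000009, sp=3, e=sp−y≈-0.000009; I≈1.399998, D=e−e_prev≈-0.000046; u=1/4·(-0.000009)+3/2·1.399998+0·(-0.000046)≈2.099995; next y=3/10·3.000009+1·2.099995≈2.999998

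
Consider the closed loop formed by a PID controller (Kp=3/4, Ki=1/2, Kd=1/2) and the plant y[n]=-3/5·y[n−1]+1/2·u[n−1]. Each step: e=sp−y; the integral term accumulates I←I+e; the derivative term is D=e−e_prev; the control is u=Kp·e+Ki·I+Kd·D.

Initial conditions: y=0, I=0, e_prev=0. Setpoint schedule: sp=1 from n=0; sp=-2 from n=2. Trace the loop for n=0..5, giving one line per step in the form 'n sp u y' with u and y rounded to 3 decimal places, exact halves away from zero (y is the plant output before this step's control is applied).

0 1 1.750 0.000
1 1 0.219 0.875
2 -2 -2.273 -0.416
3 -2 -1.385 -0.887
4 -2 -3.449 -0.160
5 -2 -1.437 -1.628

(exact arithmetic carried between steps; '≈' marks a value shown rounded to 6 d.p. or computed from one; I and e_prev carry over from the previous line; the table rounds u and y to 3 d.p., halves away from zero)
n=0: y=0, sp=1, e=sp−y=1; I=1, D=e−e_prev=1; u=3/4·1+1/2·1+1/2·1=1.75; next y=-3/5·0+1/2·1.75=0.875
n=1: y=0.875, sp=1, e=sp−y=0.125; I=1.125, D=e−e_prev=-0.875; u=3/4·0.125+1/2·1.125+1/2·(-0.875)=0.21875; next y=-3/5·0.875+1/2·0.21875=-0.415625
n=2: y=-0.415625, sp=-2, e=sp−y=-1.584375; I=-0.459375, D=e−e_prev=-1.709375; u=3/4·(-1.584375)+1/2·(-0.459375)+1/2·(-1.709375)≈-2.272656; next y=-3/5·(-0.415625)+1/2·(-2.272656)≈-0.886953
n=3: y≈-0.886953, sp=-2, e=sp−y≈-1.113047; I≈-1.572422, D=e−e_prev≈0.471328; u=3/4·(-1.113047)+1/2·(-1.572422)+1/2·0.471328≈-1.385332; next y=-3/5·(-0.886953)+1/2·(-1.385332)≈-0.160494
n=4: y≈-0.160494, sp=-2, e=sp−y≈-1.839506; I≈-3.411928, D=e−e_prev≈-0.726459; u=3/4·(-1.839506)+1/2·(-3.411928)+1/2·(-0.726459)≈-3.448823; next y=-3/5·(-0.160494)+1/2·(-3.448823)≈-1.628115
n=5: y≈-1.628115, sp=-2, e=sp−y≈-0.371885; I≈-3.783813, D=e−e_prev≈1.467621; u=3/4·(-0.371885)+1/2·(-3.783813)+1/2·1.467621≈-1.437010; next y=-3/5·(-1.628115)+1/2·(-1.437010)≈0.258364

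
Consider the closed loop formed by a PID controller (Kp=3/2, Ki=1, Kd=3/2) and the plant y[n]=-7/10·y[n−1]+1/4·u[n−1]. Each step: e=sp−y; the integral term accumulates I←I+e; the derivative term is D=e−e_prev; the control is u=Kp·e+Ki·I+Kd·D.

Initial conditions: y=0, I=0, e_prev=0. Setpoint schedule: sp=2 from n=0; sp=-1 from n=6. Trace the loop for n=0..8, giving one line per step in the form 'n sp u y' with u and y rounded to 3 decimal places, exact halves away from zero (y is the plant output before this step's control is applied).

0 2 8.000 0.000
1 2 -1.000 2.000
2 2 16.600 -1.650
3 2 -13.045 5.305
4 2 43.202 -6.975
5 2 -56.873 15.683
6 -1 114.946 -25.196
7 -1 -203.956 46.374
8 -1 375.323 -83.451

(exact arithmetic carried between steps; '≈' marks a value shown rounded to 6 d.p. or computed from one; I and e_prev carry over from the previous line; the table rounds u and y to 3 d.p., halves away from zero)
n=0: y=0, sp=2, e=sp−y=2; I=2, D=e−e_prev=2; u=3/2·2+1·2+3/2·2=8; next y=-7/10·0+1/4·8=2
n=1: y=2, sp=2, e=sp−y=0; I=2, D=e−e_prev=-2; u=3/2·0+1·2+3/2·(-2)=-1; next y=-7/10·2+1/4·(-1)=-1.65
n=2: y=-1.65, sp=2, e=sp−y=3.65; I=5.65, D=e−e_prev=3.65; u=3/2·3.65+1·5.65+3/2·3.65=16.6; next y=-7/10·(-1.65)+1/4·16.6=5.305
n=3: y=5.305, sp=2, e=sp−y=-3.305; I=2.345, D=e−e_prev=-6.955; u=3/2·(-3.305)+1·2.345+3/2·(-6.955)=-13.045; next y=-7/10·5.305+1/4·(-13.045)=-6.97475
n=4: y=-6.97475, sp=2, e=sp−y=8.97475; I=11.31975, D=e−e_prev=12.27975; u=3/2·8.97475+1·11.31975+3/2·12.27975=43.2015; next y=-7/10·(-6.97475)+1/4·43.2015=15.6827
n=5: y=15.6827, sp=2, e=sp−y=-13.6827; I=-2.36295, D=e−e_prev=-22.65745; u=3/2·(-13.6827)+1·(-2.36295)+3/2·(-22.65745)=-56.873175; next y=-7/10·15.6827+1/4·(-56.873175)≈-25.196184
n=6: y≈-25.196184, sp=-1, e=sp−y≈24.196184; I≈21.833234, D=e−e_prev≈37.878884; u=3/2·24.196184+1·21.833234+3/2·37.878884≈114.945835; next y=-7/10·(-25.196184)+1/4·114.945835≈46.373787
n=7: y≈46.373787, sp=-1, e=sp−y≈-47.373787; I≈-25.540554, D=e−e_prev≈-71.569971; u=3/2·(-47.373787)+1·(-25.540554)+3/2·(-71.569971)≈-203.956191; next y=-7/10·46.373787+1/4·(-203.956191)≈-83.450699
n=8: y≈-83.450699, sp=-1, e=sp−y≈82.450699; I≈56.910145, D=e−e_prev≈129.824486; u=3/2·82.450699+1·56.910145+3/2·129.824486≈375.322923; next y=-7/10·(-83.450699)+1/4·375.322923≈152.246220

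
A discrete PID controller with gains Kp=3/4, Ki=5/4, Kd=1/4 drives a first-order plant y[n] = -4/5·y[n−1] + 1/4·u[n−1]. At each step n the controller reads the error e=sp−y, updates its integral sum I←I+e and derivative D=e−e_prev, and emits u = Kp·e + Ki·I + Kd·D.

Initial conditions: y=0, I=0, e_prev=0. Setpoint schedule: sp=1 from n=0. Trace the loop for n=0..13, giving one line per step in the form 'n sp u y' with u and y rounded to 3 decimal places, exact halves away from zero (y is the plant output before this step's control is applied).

0 1 2.250 0.000
1 1 1.984 0.563
2 1 3.834 0.046
3 1 2.927 0.922
4 1 5.330 -0.005
5 1 3.335 1.337
6 1 6.788 -0.236
7 1 3.166 1.886
8 1 8.445 -0.717
9 1 2.287 2.685
10 1 10.618 -1.576
11 1 0.417 3.915
12 1 13.769 -3.028
13 1 -2.941 5.865

(exact arithmetic carried between steps; '≈' marks a value shown rounded to 6 d.p. or computed from one; I and e_prev carry over from the previous line; the table rounds u and y to 3 d.p., halves away from zero)
n=0: y=0, sp=1, e=sp−y=1; I=1, D=e−e_prev=1; u=3/4·1+5/4·1+1/4·1=2.25; next y=-4/5·0+1/4·2.25=0.5625
n=1: y=0.5625, sp=1, e=sp−y=0.4375; I=1.4375, D=e−e_prev=-0.5625; u=3/4·0.4375+5/4·1.4375+1/4·(-0.5625)=1.984375; next y=-4/5·0.5625+1/4·1.984375≈0.046094
n=2: y≈0.046094, sp=1, e=sp−y≈0.953906; I≈2.391406, D=e−e_prev≈0.516406; u=3/4·0.953906+5/4·2.391406+1/4·0.516406≈3.833789; next y=-4/5·0.046094+1/4·3.833789≈0.921572
n=3: y≈0.921572, sp=1, e=sp−y≈0.078428; I≈2.469834, D=e−e_prev≈-0.875479; u=3/4·0.078428+5/4·2.469834+1/4·(-0.875479)≈2.927244; next y=-4/5·0.921572+1/4·2.927244≈-0.005447
n=4: y≈-0.005447, sp=1, e=sp−y≈1.005447; I≈3.475281, D=e−e_prev≈0.927019; u=3/4·1.005447+5/4·3.475281+1/4·0.927019≈5.329941; next y=-4/5·(-0.005447)+1/4·5.329941≈1.336843
n=5: y≈1.336843, sp=1, e=sp−y≈-0.336843; I≈3.138438, D=e−e_prev≈-1.342290; u=3/4·(-0.336843)+5/4·3.138438+1/4·(-1.342290)≈3.334843; next y=-4/5·1.336843+1/4·3.334843≈-0.235763
n=6: y≈-0.235763, sp=1, e=sp−y≈1.235763; I≈4.374202, D=e−e_prev≈1.572606; u=3/4·1.235763+5/4·4.374202+1/4·1.572606≈6.787726; next y=-4/5·(-0.235763)+1/4·6.787726≈1.885542
n=7: y≈1.885542, sp=1, e=sp−y≈-0.885542; I≈3.488659, D=e−e_prev≈-2.121306; u=3/4·(-0.885542)+5/4·3.488659+1/4·(-2.121306)≈3.166341; next y=-4/5·1.885542+1/4·3.166341≈-0.716849
n=8: y≈-0.716849, sp=1, e=sp−y≈1.716849; I≈5.205508, D=e−e_prev≈2.602391; u=3/4·1.716849+5/4·5.205508+1/4·2.602391≈8.445119; next y=-4/5·(-0.716849)+1/4·8.445119≈2.684759
n=9: y≈2.684759, sp=1, e=sp−y≈-1.684759; I≈3.520749, D=e−e_prev≈-3.401607; u=3/4·(-1.684759)+5/4·3.520749+1/4·(-3.401607)≈2.286966; next y=-4/5·2.684759+1/4·2.286966≈-1.576065
n=10: y≈-1.576065, sp=1, e=sp−y≈2.576065; I≈6.096815, D=e−e_prev≈4.260824; u=3/4·2.576065+5/4·6.096815+1/4·4.260824≈10.618273; next y=-4/5·(-1.576065)+1/4·10.618273≈3.915421
n=11: y≈3.915421, sp=1, e=sp−y≈-2.915421; I≈3.181394, D=e−e_prev≈-5.491486; u=3/4·(-2.915421)+5/4·3.181394+1/4·(-5.491486)≈0.417305; next y=-4/5·3.915421+1/4·0.417305≈-3.028010
n=12: y≈-3.028010, sp=1, e=sp−y≈4.028010; I≈7.209404, D=e−e_prev≈6.943431; u=3/4·4.028010+5/4·7.209404+1/4·6.943431≈13.768621; next y=-4/5·(-3.028010)+1/4·13.768621≈5.864563
n=13: y≈5.864563, sp=1, e=sp−y≈-4.864563; I≈2.344841, D=e−e_prev≈-8.892574; u=3/4·(-4.864563)+5/4·2.344841+1/4·(-8.892574)≈-2.940515; next y=-4/5·5.864563+1/4·(-2.940515)≈-5.426779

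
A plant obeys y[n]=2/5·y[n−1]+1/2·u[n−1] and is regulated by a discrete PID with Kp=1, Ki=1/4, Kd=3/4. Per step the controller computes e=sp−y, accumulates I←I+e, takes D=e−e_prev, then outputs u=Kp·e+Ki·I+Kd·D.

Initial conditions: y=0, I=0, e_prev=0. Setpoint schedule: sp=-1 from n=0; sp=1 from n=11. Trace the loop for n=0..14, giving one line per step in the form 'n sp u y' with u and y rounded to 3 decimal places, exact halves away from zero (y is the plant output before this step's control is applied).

(exact arithmetic carried between steps; '≈' marks a value shown rounded to 6 d.p. or computed from one; I and e_prev carry over from the previous line; the table rounds u and y to 3 d.p., halves away from zero)
n=0: y=0, sp=-1, e=sp−y=-1; I=-1, D=e−e_prev=-1; u=1·(-1)+1/4·(-1)+3/4·(-1)=-2; next y=2/5·0+1/2·(-2)=-1
n=1: y=-1, sp=-1, e=sp−y=0; I=-1, D=e−e_prev=1; u=1·0+1/4·(-1)+3/4·1=0.5; next y=2/5·(-1)+1/2·0.5=-0.15
n=2: y=-0.15, sp=-1, e=sp−y=-0.85; I=-1.85, D=e−e_prev=-0.85; u=1·(-0.85)+1/4·(-1.85)+3/4·(-0.85)=-1.95; next y=2/5·(-0.15)+1/2·(-1.95)=-1.035
n=3: y=-1.035, sp=-1, e=sp−y=0.035; I=-1.815, D=e−e_prev=0.885; u=1·0.035+1/4·(-1.815)+3/4·0.885=0.245; next y=2/5·(-1.035)+1/2·0.245=-0.2915
n=4: y=-0.2915, sp=-1, e=sp−y=-0.7085; I=-2.5235, D=e−e_prev=-0.7435; u=1·(-0.7085)+1/4·(-2.5235)+3/4·(-0.7435)=-1.897; next y=2/5·(-0.2915)+1/2·(-1.897)=-1.0651
n=5: y=-1.0651, sp=-1, e=sp−y=0.0651; I=-2.4584, D=e−e_prev=0.7736; u=1·0.0651+1/4·(-2.4584)+3/4·0.7736=0.0307; next y=2/5·(-1.0651)+1/2·0.0307=-0.41069
n=6: y=-0.41069, sp=-1, e=sp−y=-0.58931; I=-3.04771, D=e−e_prev=-0.65441; u=1·(-0.58931)+1/4·(-3.04771)+3/4·(-0.65441)=-1.842045; next y=2/5·(-0.41069)+1/2·(-1.842045)≈-1.085299
n=7: y≈-1.085299, sp=-1, e=sp−y≈0.085299; I≈-2.962412, D=e−e_prev≈0.674609; u=1·0.085299+1/4·(-2.962412)+3/4·0.674609≈-0.149348; next y=2/5·(-1.085299)+1/2·(-0.149348)≈-0.508793
n=8: y≈-0.508793, sp=-1, e=sp−y≈-0.491207; I≈-3.453618, D=e−e_prev≈-0.576505; u=1·(-0.491207)+1/4·(-3.453618)+3/4·(-0.576505)≈-1.786990; next y=2/5·(-0.508793)+1/2·(-1.786990)≈-1.097012
n=9: y≈-1.097012, sp=-1, e=sp−y≈0.097012; I≈-3.356606, D=e−e_prev≈0.588219; u=1·0.097012+1/4·(-3.356606)+3/4·0.588219≈-0.300975; next y=2/5·(-1.097012)+1/2·(-0.300975)≈-0.589292
n=10: y≈-0.589292, sp=-1, e=sp−y≈-0.410708; I≈-3.767313, D=e−e_prev≈-0.507720; u=1·(-0.410708)+1/4·(-3.767313)+3/4·(-0.507720)≈-1.733326; next y=2/5·(-0.589292)+1/2·(-1.733326)≈-1.102380
n=11: y≈-1.102380, sp=1, e=sp−y≈2.102380; I≈-1.664933, D=e−e_prev≈2.513088; u=1·2.102380+1/4·(-1.664933)+3/4·2.513088≈3.570962; next y=2/5·(-1.102380)+1/2·3.570962≈1.344529
n=12: y≈1.344529, sp=1, e=sp−y≈-0.344529; I≈-2.009463, D=e−e_prev≈-2.446909; u=1·(-0.344529)+1/4·(-2.009463)+3/4·(-2.446909)≈-2.682077; next y=2/5·1.344529+1/2·(-2.682077)≈-0.803227
n=13: y≈-0.803227, sp=1, e=sp−y≈1.803227; I≈-0.206236, D=e−e_prev≈2.147756; u=1·1.803227+1/4·(-0.206236)+3/4·2.147756≈3.362484; next y=2/5·(-0.803227)+1/2·3.362484≈1.359952
n=14: y≈1.359952, sp=1, e=sp−y≈-0.359952; I≈-0.566188, D=e−e_prev≈-2.163178; u=1·(-0.359952)+1/4·(-0.566188)+3/4·(-2.163178)≈-2.123882; next y=2/5·1.359952+1/2·(-2.123882)≈-0.517960

0 -1 -2.000 0.000
1 -1 0.500 -1.000
2 -1 -1.950 -0.150
3 -1 0.245 -1.035
4 -1 -1.897 -0.292
5 -1 0.031 -1.065
6 -1 -1.842 -0.411
7 -1 -0.149 -1.085
8 -1 -1.787 -0.509
9 -1 -0.301 -1.097
10 -1 -1.733 -0.589
11 1 3.571 -1.102
12 1 -2.682 1.345
13 1 3.362 -0.803
14 1 -2.124 1.360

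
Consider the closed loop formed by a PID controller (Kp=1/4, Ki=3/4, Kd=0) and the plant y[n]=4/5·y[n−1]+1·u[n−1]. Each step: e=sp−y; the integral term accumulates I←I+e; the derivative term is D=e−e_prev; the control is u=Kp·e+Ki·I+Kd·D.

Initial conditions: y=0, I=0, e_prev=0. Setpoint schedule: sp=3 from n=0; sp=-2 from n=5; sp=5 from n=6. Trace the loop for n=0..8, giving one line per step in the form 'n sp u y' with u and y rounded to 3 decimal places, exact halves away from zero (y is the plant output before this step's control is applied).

0 3 3.000 0.000
1 3 2.250 3.000
2 3 0.600 4.650
3 3 -0.308 4.320
4 3 -0.126 3.149
5 -2 -4.482 2.393
6 5 4.184 -2.567
7 5 5.162 2.130
8 5 2.578 6.866

(exact arithmetic carried between steps; '≈' marks a value shown rounded to 6 d.p. or computed from one; I and e_prev carry over from the previous line; the table rounds u and y to 3 d.p., halves away from zero)
n=0: y=0, sp=3, e=sp−y=3; I=3, D=e−e_prev=3; u=1/4·3+3/4·3+0·3=3; next y=4/5·0+1·3=3
n=1: y=3, sp=3, e=sp−y=0; I=3, D=e−e_prev=-3; u=1/4·0+3/4·3+0·(-3)=2.25; next y=4/5·3+1·2.25=4.65
n=2: y=4.65, sp=3, e=sp−y=-1.65; I=1.35, D=e−e_prev=-1.65; u=1/4·(-1.65)+3/4·1.35+0·(-1.65)=0.6; next y=4/5·4.65+1·0.6=4.32
n=3: y=4.32, sp=3, e=sp−y=-1.32; I=0.03, D=e−e_prev=0.33; u=1/4·(-1.32)+3/4·0.03+0·0.33=-0.3075; next y=4/5·4.32+1·(-0.3075)=3.1485
n=4: y=3.1485, sp=3, e=sp−y=-0.1485; I=-0.1185, D=e−e_prev=1.1715; u=1/4·(-0.1485)+3/4·(-0.1185)+0·1.1715=-0.126; next y=4/5·3.1485+1·(-0.126)=2.3928
n=5: y=2.3928, sp=-2, e=sp−y=-4.3928; I=-4.5113, D=e−e_prev=-4.2443; u=1/4·(-4.3928)+3/4·(-4.5113)+0·(-4.2443)=-4.481675; next y=4/5·2.3928+1·(-4.481675)=-2.567435
n=6: y=-2.567435, sp=5, e=sp−y=7.567435; I=3.056135, D=e−e_prev=11.960235; u=1/4·7.567435+3/4·3.056135+0·11.960235=4.18396; next y=4/5·(-2.567435)+1·4.18396=2.130012
n=7: y=2.130012, sp=5, e=sp−y=2.869988; I=5.926123, D=e−e_prev=-4.697447; u=1/4·2.869988+3/4·5.926123+0·(-4.697447)≈5.162089; next y=4/5·2.130012+1·5.162089≈6.866099
n=8: y≈6.866099, sp=5, e=sp−y≈-1.866099; I≈4.060024, D=e−e_prev≈-4.736087; u=1/4·(-1.866099)+3/4·4.060024+0·(-4.736087)≈2.578493; next y=4/5·6.866099+1·2.578493≈8.071372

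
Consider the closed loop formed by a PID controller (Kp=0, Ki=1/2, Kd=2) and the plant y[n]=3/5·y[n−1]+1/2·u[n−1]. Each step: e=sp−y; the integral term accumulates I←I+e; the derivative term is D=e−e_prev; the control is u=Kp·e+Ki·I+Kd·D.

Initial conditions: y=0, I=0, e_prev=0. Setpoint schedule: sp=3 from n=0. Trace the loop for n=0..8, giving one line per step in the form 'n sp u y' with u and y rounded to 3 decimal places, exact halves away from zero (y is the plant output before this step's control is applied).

0 3 7.500 0.000
1 3 -6.375 3.750
2 3 12.469 -0.938
3 3 -11.461 5.672
4 3 20.420 -2.327
5 3 -20.767 8.814
6 3 33.380 -5.095
7 3 -37.211 13.633
8 3 55.076 -10.426

(exact arithmetic carried between steps; '≈' marks a value shown rounded to 6 d.p. or computed from one; I and e_prev carry over from the previous line; the table rounds u and y to 3 d.p., halves away from zero)
n=0: y=0, sp=3, e=sp−y=3; I=3, D=e−e_prev=3; u=0·3+1/2·3+2·3=7.5; next y=3/5·0+1/2·7.5=3.75
n=1: y=3.75, sp=3, e=sp−y=-0.75; I=2.25, D=e−e_prev=-3.75; u=0·(-0.75)+1/2·2.25+2·(-3.75)=-6.375; next y=3/5·3.75+1/2·(-6.375)=-0.9375
n=2: y=-0.9375, sp=3, e=sp−y=3.9375; I=6.1875, D=e−e_prev=4.6875; u=0·3.9375+1/2·6.1875+2·4.6875=12.46875; next y=3/5·(-0.9375)+1/2·12.46875=5.671875
n=3: y=5.671875, sp=3, e=sp−y=-2.671875; I=3.515625, D=e−e_prev=-6.609375; u=0·(-2.671875)+1/2·3.515625+2·(-6.609375)≈-11.460938; next y=3/5·5.671875+1/2·(-11.460938)≈-2.327344
n=4: y≈-2.327344, sp=3, e=sp−y≈5.327344; I≈8.842969, D=e−e_prev≈7.999219; u=0·5.327344+1/2·8.842969+2·7.999219≈20.419922; next y=3/5·(-2.327344)+1/2·20.419922≈8.813555
n=5: y≈8.813555, sp=3, e=sp−y≈-5.813555; I≈3.029414, D=e−e_prev≈-11.140898; u=0·(-5.813555)+1/2·3.029414+2·(-11.140898)≈-20.767090; next y=3/5·8.813555+1/2·(-20.767090)≈-5.095412
n=6: y≈-5.095412, sp=3, e=sp−y≈8.095412; I≈11.124826, D=e−e_prev≈13.908967; u=0·8.095412+1/2·11.124826+2·13.908967≈33.380347; next y=3/5·(-5.095412)+1/2·33.380347≈13.632926
n=7: y≈13.632926, sp=3, e=sp−y≈-10.632926; I≈0.491900, D=e−e_prev≈-18.728338; u=0·(-10.632926)+1/2·0.491900+2·(-18.728338)≈-37.210726; next y=3/5·13.632926+1/2·(-37.210726)≈-10.425608
n=8: y≈-10.425608, sp=3, e=sp−y≈13.425608; I≈13.917508, D=e−e_prev≈24.058534; u=0·13.425608+1/2·13.917508+2·24.058534≈55.075821; next y=3/5·(-10.425608)+1/2·55.075821≈21.282546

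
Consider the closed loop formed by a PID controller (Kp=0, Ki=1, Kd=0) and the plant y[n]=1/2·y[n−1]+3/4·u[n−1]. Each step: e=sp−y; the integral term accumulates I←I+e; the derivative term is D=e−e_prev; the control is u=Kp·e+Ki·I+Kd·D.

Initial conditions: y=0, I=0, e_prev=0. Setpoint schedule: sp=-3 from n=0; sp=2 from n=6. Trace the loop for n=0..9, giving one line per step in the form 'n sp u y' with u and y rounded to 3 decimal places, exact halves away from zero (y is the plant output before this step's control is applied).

0 -3 -3.000 0.000
1 -3 -3.750 -2.250
2 -3 -2.813 -3.938
3 -3 -1.734 -4.078
4 -3 -1.395 -3.340
5 -3 -1.679 -2.716
6 2 2.938 -2.617
7 2 4.043 0.895
8 2 2.563 3.480
9 2 0.901 3.662

(exact arithmetic carried between steps; '≈' marks a value shown rounded to 6 d.p. or computed from one; I and e_prev carry over from the previous line; the table rounds u and y to 3 d.p., halves away from zero)
n=0: y=0, sp=-3, e=sp−y=-3; I=-3, D=e−e_prev=-3; u=0·(-3)+1·(-3)+0·(-3)=-3; next y=1/2·0+3/4·(-3)=-2.25
n=1: y=-2.25, sp=-3, e=sp−y=-0.75; I=-3.75, D=e−e_prev=2.25; u=0·(-0.75)+1·(-3.75)+0·2.25=-3.75; next y=1/2·(-2.25)+3/4·(-3.75)=-3.9375
n=2: y=-3.9375, sp=-3, e=sp−y=0.9375; I=-2.8125, D=e−e_prev=1.6875; u=0·0.9375+1·(-2.8125)+0·1.6875=-2.8125; next y=1/2·(-3.9375)+3/4·(-2.8125)=-4.078125
n=3: y=-4.078125, sp=-3, e=sp−y=1.078125; I=-1.734375, D=e−e_prev=0.140625; u=0·1.078125+1·(-1.734375)+0·0.140625=-1.734375; next y=1/2·(-4.078125)+3/4·(-1.734375)≈-3.339844
n=4: y≈-3.339844, sp=-3, e=sp−y≈0.339844; I≈-1.394531, D=e−e_prev≈-0.738281; u=0·0.339844+1·(-1.394531)+0·(-0.738281)≈-1.394531; next y=1/2·(-3.339844)+3/4·(-1.394531)≈-2.715820
n=5: y≈-2.715820, sp=-3, e=sp−y≈-0.284180; I≈-1.678711, D=e−e_prev≈-0.624023; u=0·(-0.284180)+1·(-1.678711)+0·(-0.624023)≈-1.678711; next y=1/2·(-2.715820)+3/4·(-1.678711)≈-2.616943
n=6: y≈-2.616943, sp=2, e=sp−y≈4.616943; I≈2.938232, D=e−e_prev≈4.901123; u=0·4.616943+1·2.938232+0·4.901123≈2.938232; next y=1/2·(-2.616943)+3/4·2.938232≈0.895203
n=7: y≈0.895203, sp=2, e=sp−y≈1.104797; I≈4.043030, D=e−e_prev≈-3.512146; u=0·1.104797+1·4.043030+0·(-3.512146)≈4.043030; next y=1/2·0.895203+3/4·4.043030≈3.479874
n=8: y≈3.479874, sp=2, e=sp−y≈-1.479874; I≈2.563156, D=e−e_prev≈-2.584671; u=0·(-1.479874)+1·2.563156+0·(-2.584671)≈2.563156; next y=1/2·3.479874+3/4·2.563156≈3.662304
n=9: y≈3.662304, sp=2, e=sp−y≈-1.662304; I≈0.900852, D=e−e_prev≈-0.182430; u=0·(-1.662304)+1·0.900852+0·(-0.182430)≈0.900852; next y=1/2·3.662304+3/4·0.900852≈2.506791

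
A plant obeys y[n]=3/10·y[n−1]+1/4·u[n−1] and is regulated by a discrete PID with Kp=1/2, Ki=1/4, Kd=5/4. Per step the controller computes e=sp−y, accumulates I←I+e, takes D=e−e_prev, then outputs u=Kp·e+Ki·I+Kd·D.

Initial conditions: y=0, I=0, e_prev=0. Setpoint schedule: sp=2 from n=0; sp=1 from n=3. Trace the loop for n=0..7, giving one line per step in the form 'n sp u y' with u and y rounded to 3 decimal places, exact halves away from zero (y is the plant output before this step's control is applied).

0 2 4.000 0.000
1 2 0.000 1.000
2 2 2.900 0.300
3 1 -0.580 0.815
4 1 2.791 0.100
5 1 0.866 0.728
6 1 2.305 0.435
7 1 1.536 0.707

(exact arithmetic carried between steps; '≈' marks a value shown rounded to 6 d.p. or computed from one; I and e_prev carry over from the previous line; the table rounds u and y to 3 d.p., halves away from zero)
n=0: y=0, sp=2, e=sp−y=2; I=2, D=e−e_prev=2; u=1/2·2+1/4·2+5/4·2=4; next y=3/10·0+1/4·4=1
n=1: y=1, sp=2, e=sp−y=1; I=3, D=e−e_prev=-1; u=1/2·1+1/4·3+5/4·(-1)=0; next y=3/10·1+1/4·0=0.3
n=2: y=0.3, sp=2, e=sp−y=1.7; I=4.7, D=e−e_prev=0.7; u=1/2·1.7+1/4·4.7+5/4·0.7=2.9; next y=3/10·0.3+1/4·2.9=0.815
n=3: y=0.815, sp=1, e=sp−y=0.185; I=4.885, D=e−e_prev=-1.515; u=1/2·0.185+1/4·4.885+5/4·(-1.515)=-0.58; next y=3/10·0.815+1/4·(-0.58)=0.0995
n=4: y=0.0995, sp=1, e=sp−y=0.9005; I=5.7855, D=e−e_prev=0.7155; u=1/2·0.9005+1/4·5.7855+5/4·0.7155=2.791; next y=3/10·0.0995+1/4·2.791=0.7276
n=5: y=0.7276, sp=1, e=sp−y=0.2724; I=6.0579, D=e−e_prev=-0.6281; u=1/2·0.2724+1/4·6.0579+5/4·(-0.6281)=0.86555; next y=3/10·0.7276+1/4·0.86555≈0.434668
n=6: y≈0.434668, sp=1, e=sp−y≈0.565333; I≈6.623233, D=e−e_prev≈0.292933; u=1/2·0.565333+1/4·6.623233+5/4·0.292933≈2.30464; next y=3/10·0.434668+1/4·2.30464≈0.706560
n=7: y≈0.706560, sp=1, e=sp−y≈0.293440; I≈6.916672, D=e−e_prev≈-0.271893; u=1/2·0.293440+1/4·6.916672+5/4·(-0.271893)≈1.536022; next y=3/10·0.706560+1/4·1.536022≈0.595974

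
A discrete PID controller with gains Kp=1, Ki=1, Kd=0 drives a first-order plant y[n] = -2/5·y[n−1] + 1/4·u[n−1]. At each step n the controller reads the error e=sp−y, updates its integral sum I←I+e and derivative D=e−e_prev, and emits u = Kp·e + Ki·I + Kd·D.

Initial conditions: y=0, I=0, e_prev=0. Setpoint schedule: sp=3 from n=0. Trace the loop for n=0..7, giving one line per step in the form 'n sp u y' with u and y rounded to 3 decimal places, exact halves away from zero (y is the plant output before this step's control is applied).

(exact arithmetic carried between steps; '≈' marks a value shown rounded to 6 d.p. or computed from one; I and e_prev carry over from the previous line; the table rounds u and y to 3 d.p., halves away from zero)
n=0: y=0, sp=3, e=sp−y=3; I=3, D=e−e_prev=3; u=1·3+1·3+0·3=6; next y=-2/5·0+1/4·6=1.5
n=1: y=1.5, sp=3, e=sp−y=1.5; I=4.5, D=e−e_prev=-1.5; u=1·1.5+1·4.5+0·(-1.5)=6; next y=-2/5·1.5+1/4·6=0.9
n=2: y=0.9, sp=3, e=sp−y=2.1; I=6.6, D=e−e_prev=0.6; u=1·2.1+1·6.6+0·0.6=8.7; next y=-2/5·0.9+1/4·8.7=1.815
n=3: y=1.815, sp=3, e=sp−y=1.185; I=7.785, D=e−e_prev=-0.915; u=1·1.185+1·7.785+0·(-0.915)=8.97; next y=-2/5·1.815+1/4·8.97=1.5165
n=4: y=1.5165, sp=3, e=sp−y=1.4835; I=9.2685, D=e−e_prev=0.2985; u=1·1.4835+1·9.2685+0·0.2985=10.752; next y=-2/5·1.5165+1/4·10.752=2.0814
n=5: y=2.0814, sp=3, e=sp−y=0.9186; I=10.1871, D=e−e_prev=-0.5649; u=1·0.9186+1·10.1871+0·(-0.5649)=11.1057; next y=-2/5·2.0814+1/4·11.1057=1.943865
n=6: y=1.943865, sp=3, e=sp−y=1.056135; I=11.243235, D=e−e_prev=0.137535; u=1·1.056135+1·11.243235+0·0.137535=12.29937; next y=-2/5·1.943865+1/4·12.29937≈2.297297
n=7: y≈2.297297, sp=3, e=sp−y≈0.702704; I≈11.945939, D=e−e_prev≈-0.353432; u=1·0.702704+1·11.945939+0·(-0.353432)≈12.648642; next y=-2/5·2.297297+1/4·12.648642≈2.243242

0 3 6.000 0.000
1 3 6.000 1.500
2 3 8.700 0.900
3 3 8.970 1.815
4 3 10.752 1.517
5 3 11.106 2.081
6 3 12.299 1.944
7 3 12.649 2.297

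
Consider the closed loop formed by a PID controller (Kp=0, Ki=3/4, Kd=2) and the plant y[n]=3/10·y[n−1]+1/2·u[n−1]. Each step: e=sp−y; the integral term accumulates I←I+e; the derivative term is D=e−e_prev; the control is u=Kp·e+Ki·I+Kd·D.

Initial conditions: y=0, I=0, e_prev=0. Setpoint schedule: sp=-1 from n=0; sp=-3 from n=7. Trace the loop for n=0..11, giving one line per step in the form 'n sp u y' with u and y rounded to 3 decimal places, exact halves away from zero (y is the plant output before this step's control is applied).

(exact arithmetic carried between steps; '≈' marks a value shown rounded to 6 d.p. or computed from one; I and e_prev carry over from the previous line; the table rounds u and y to 3 d.p., halves away from zero)
n=0: y=0, sp=-1, e=sp−y=-1; I=-1, D=e−e_prev=-1; u=0·(-1)+3/4·(-1)+2·(-1)=-2.75; next y=3/10·0+1/2·(-2.75)=-1.375
n=1: y=-1.375, sp=-1, e=sp−y=0.375; I=-0.625, D=e−e_prev=1.375; u=0·0.375+3/4·(-0.625)+2·1.375=2.28125; next y=3/10·(-1.375)+1/2·2.28125=0.728125
n=2: y=0.728125, sp=-1, e=sp−y=-1.728125; I=-2.353125, D=e−e_prev=-2.103125; u=0·(-1.728125)+3/4·(-2.353125)+2·(-2.103125)≈-5.971094; next y=3/10·0.728125+1/2·(-5.971094)≈-2.767109
n=3: y≈-2.767109, sp=-1, e=sp−y≈1.767109; I≈-0.586016, D=e−e_prev≈3.495234; u=0·1.767109+3/4·(-0.586016)+2·3.495234≈6.550957; next y=3/10·(-2.767109)+1/2·6.550957≈2.445346
n=4: y≈2.445346, sp=-1, e=sp−y≈-3.445346; I≈-4.031361, D=e−e_prev≈-5.212455; u=0·(-3.445346)+3/4·(-4.031361)+2·(-5.212455)≈-13.448431; next y=3/10·2.445346+1/2·(-13.448431)≈-5.990612
n=5: y≈-5.990612, sp=-1, e=sp−y≈4.990612; I≈0.959251, D=e−e_prev≈8.435958; u=0·4.990612+3/4·0.959251+2·8.435958≈17.591353; next y=3/10·(-5.990612)+1/2·17.591353≈6.998493
n=6: y≈6.998493, sp=-1, e=sp−y≈-7.998493; I≈-7.039242, D=e−e_prev≈-12.989105; u=0·(-7.998493)+3/4·(-7.039242)+2·(-12.989105)≈-31.257641; next y=3/10·6.998493+1/2·(-31.257641)≈-13.529273
n=7: y≈-13.529273, sp=-3, e=sp−y≈10.529273; I≈3.490030, D=e−e_prev≈18.527766; u=0·10.529273+3/4·3.490030+2·18.527766≈39.673054; next y=3/10·(-13.529273)+1/2·39.673054≈15.777745
n=8: y≈15.777745, sp=-3, e=sp−y≈-18.777745; I≈-15.287715, D=e−e_prev≈-29.307018; u=0·(-18.777745)+3/4·(-15.287715)+2·(-29.307018)≈-70.079823; next y=3/10·15.777745+1/2·(-70.079823)≈-30.306588
n=9: y≈-30.306588, sp=-3, e=sp−y≈27.306588; I≈12.018873, D=e−e_prev≈46.084333; u=0·27.306588+3/4·12.018873+2·46.084333≈101.182821; next y=3/10·(-30.306588)+1/2·101.182821≈41.499434
n=10: y≈41.499434, sp=-3, e=sp−y≈-44.499434; I≈-32.480561, D=e−e_prev≈-71.806022; u=0·(-44.499434)+3/4·(-32.480561)+2·(-71.806022)≈-167.972464; next y=3/10·41.499434+1/2·(-167.972464)≈-71.536402
n=11: y≈-71.536402, sp=-3, e=sp−y≈68.536402; I≈36.055841, D=e−e_prev≈113.035836; u=0·68.536402+3/4·36.055841+2·113.035836≈253.113553; next y=3/10·(-71.536402)+1/2·253.113553≈105.095856

0 -1 -2.750 0.000
1 -1 2.281 -1.375
2 -1 -5.971 0.728
3 -1 6.551 -2.767
4 -1 -13.448 2.445
5 -1 17.591 -5.991
6 -1 -31.258 6.998
7 -3 39.673 -13.529
8 -3 -70.080 15.778
9 -3 101.183 -30.307
10 -3 -167.972 41.499
11 -3 253.114 -71.536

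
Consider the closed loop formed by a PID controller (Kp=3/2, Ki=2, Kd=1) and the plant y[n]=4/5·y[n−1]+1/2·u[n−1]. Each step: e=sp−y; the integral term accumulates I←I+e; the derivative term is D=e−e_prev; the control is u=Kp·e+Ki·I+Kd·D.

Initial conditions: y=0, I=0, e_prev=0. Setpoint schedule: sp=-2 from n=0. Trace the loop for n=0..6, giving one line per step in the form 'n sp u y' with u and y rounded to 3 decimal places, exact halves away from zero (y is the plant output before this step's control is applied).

0 -2 -9.000 0.000
1 -2 9.250 -4.500
2 -2 -15.113 1.025
3 -2 19.288 -6.736
4 -2 -28.462 4.255
5 -2 37.888 -10.827
6 -2 -54.532 10.282

(exact arithmetic carried between steps; '≈' marks a value shown rounded to 6 d.p. or computed from one; I and e_prev carry over from the previous line; the table rounds u and y to 3 d.p., halves away from zero)
n=0: y=0, sp=-2, e=sp−y=-2; I=-2, D=e−e_prev=-2; u=3/2·(-2)+2·(-2)+1·(-2)=-9; next y=4/5·0+1/2·(-9)=-4.5
n=1: y=-4.5, sp=-2, e=sp−y=2.5; I=0.5, D=e−e_prev=4.5; u=3/2·2.5+2·0.5+1·4.5=9.25; next y=4/5·(-4.5)+1/2·9.25=1.025
n=2: y=1.025, sp=-2, e=sp−y=-3.025; I=-2.525, D=e−e_prev=-5.525; u=3/2·(-3.025)+2·(-2.525)+1·(-5.525)=-15.1125; next y=4/5·1.025+1/2·(-15.1125)=-6.73625
n=3: y=-6.73625, sp=-2, e=sp−y=4.73625; I=2.21125, D=e−e_prev=7.76125; u=3/2·4.73625+2·2.21125+1·7.76125=19.288125; next y=4/5·(-6.73625)+1/2·19.288125≈4.255063
n=4: y≈4.255063, sp=-2, e=sp−y≈-6.255063; I≈-4.043813, D=e−e_prev≈-10.991313; u=3/2·(-6.255063)+2·(-4.043813)+1·(-10.991313)≈-28.461531; next y=4/5·4.255063+1/2·(-28.461531)≈-10.826716
n=5: y≈-10.826716, sp=-2, e=sp−y≈8.826716; I≈4.782903, D=e−e_prev≈15.081778; u=3/2·8.826716+2·4.782903+1·15.081778≈37.887658; next y=4/5·(-10.826716)+1/2·37.887658≈10.282456
n=6: y≈10.282456, sp=-2, e=sp−y≈-12.282456; I≈-7.499553, D=e−e_prev≈-21.109172; u=3/2·(-12.282456)+2·(-7.499553)+1·(-21.109172)≈-54.531963; next y=4/5·10.282456+1/2·(-54.531963)≈-19.040016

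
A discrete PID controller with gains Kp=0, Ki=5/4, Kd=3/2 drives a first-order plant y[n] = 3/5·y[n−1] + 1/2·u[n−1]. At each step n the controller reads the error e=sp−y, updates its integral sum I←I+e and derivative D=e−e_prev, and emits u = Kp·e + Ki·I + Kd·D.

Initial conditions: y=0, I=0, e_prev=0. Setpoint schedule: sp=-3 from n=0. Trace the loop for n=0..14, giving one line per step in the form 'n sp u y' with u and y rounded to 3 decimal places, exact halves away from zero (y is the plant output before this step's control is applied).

0 -3 -8.250 0.000
1 -3 3.844 -4.125
2 -3 -10.760 -0.553
3 -3 5.726 -5.712
4 -3 -12.779 -0.564
5 -3 8.848 -6.728
6 -3 -15.304 0.387
7 -3 12.604 -7.420
8 -3 -19.074 1.850
9 -3 17.030 -8.427
10 -3 -24.288 3.459
11 -3 22.668 -10.069
12 -3 -31.031 5.293
13 -3 30.135 -12.340
14 -3 -39.649 7.663

(exact arithmetic carried between steps; '≈' marks a value shown rounded to 6 d.p. or computed from one; I and e_prev carry over from the previous line; the table rounds u and y to 3 d.p., halves away from zero)
n=0: y=0, sp=-3, e=sp−y=-3; I=-3, D=e−e_prev=-3; u=0·(-3)+5/4·(-3)+3/2·(-3)=-8.25; next y=3/5·0+1/2·(-8.25)=-4.125
n=1: y=-4.125, sp=-3, e=sp−y=1.125; I=-1.875, D=e−e_prev=4.125; u=0·1.125+5/4·(-1.875)+3/2·4.125=3.84375; next y=3/5·(-4.125)+1/2·3.84375=-0.553125
n=2: y=-0.553125, sp=-3, e=sp−y=-2.446875; I=-4.321875, D=e−e_prev=-3.571875; u=0·(-2.446875)+5/4·(-4.321875)+3/2·(-3.571875)≈-10.760156; next y=3/5·(-0.553125)+1/2·(-10.760156)≈-5.711953
n=3: y≈-5.711953, sp=-3, e=sp−y≈2.711953; I≈-1.609922, D=e−e_prev≈5.158828; u=0·2.711953+5/4·(-1.609922)+3/2·5.158828≈5.725840; next y=3/5·(-5.711953)+1/2·5.725840≈-0.564252
n=4: y≈-0.564252, sp=-3, e=sp−y≈-2.435748; I≈-4.045670, D=e−e_prev≈-5.147701; u=0·(-2.435748)+5/4·(-4.045670)+3/2·(-5.147701)≈-12.778639; next y=3/5·(-0.564252)+1/2·(-12.778639)≈-6.727871
n=5: y≈-6.727871, sp=-3, e=sp−y≈3.727871; I≈-0.317799, D=e−e_prev≈6.163619; u=0·3.727871+5/4·(-0.317799)+3/2·6.163619≈8.848179; next y=3/5·(-6.727871)+1/2·8.848179≈0.387367
n=6: y≈0.387367, sp=-3, e=sp−y≈-3.387367; I≈-3.705166, D=e−e_prev≈-7.115238; u=0·(-3.387367)+5/4·(-3.705166)+3/2·(-7.115238)≈-15.304315; next y=3/5·0.387367+1/2·(-15.304315)≈-7.419737
n=7: y≈-7.419737, sp=-3, e=sp−y≈4.419737; I≈0.714571, D=e−e_prev≈7.807104; u=0·4.419737+5/4·0.714571+3/2·7.807104≈12.603870; next y=3/5·(-7.419737)+1/2·12.603870≈1.850093
n=8: y≈1.850093, sp=-3, e=sp−y≈-4.850093; I≈-4.135522, D=e−e_prev≈-9.269830; u=0·(-4.850093)+5/4·(-4.135522)+3/2·(-9.269830)≈-19.074147; next y=3/5·1.850093+1/2·(-19.074147)≈-8.427018
n=9: y≈-8.427018, sp=-3, e=sp−y≈5.427018; I≈1.291496, D=e−e_prev≈10.277111; u=0·5.427018+5/4·1.291496+3/2·10.277111≈17.030036; next y=3/5·(-8.427018)+1/2·17.030036≈3.458807
n=10: y≈3.458807, sp=-3, e=sp−y≈-6.458807; I≈-5.167311, D=e−e_prev≈-11.885825; u=0·(-6.458807)+5/4·(-5.167311)+3/2·(-11.885825)≈-24.287877; next y=3/5·3.458807+1/2·(-24.287877)≈-10.068654
n=11: y≈-10.068654, sp=-3, e=sp−y≈7.068654; I≈1.901343, D=e−e_prev≈13.527461; u=0·7.068654+5/4·1.901343+3/2·13.527461≈22.667870; next y=3/5·(-10.068654)+1/2·22.667870≈5.292743
n=12: y≈5.292743, sp=-3, e=sp−y≈-8.292743; I≈-6.391400, D=e−e_prev≈-15.361397; u=0·(-8.292743)+5/4·(-6.391400)+3/2·(-15.361397)≈-31.031345; next y=3/5·5.292743+1/2·(-31.031345)≈-12.340027
n=13: y≈-12.340027, sp=-3, e=sp−y≈9.340027; I≈2.948627, D=e−e_prev≈17.632770; u=0·9.340027+5/4·2.948627+3/2·17.632770≈30.134938; next y=3/5·(-12.340027)+1/2·30.134938≈7.663453
n=14: y≈7.663453, sp=-3, e=sp−y≈-10.663453; I≈-7.714826, D=e−e_prev≈-20.003480; u=0·(-10.663453)+5/4·(-7.714826)+3/2·(-20.003480)≈-39.648752; next y=3/5·7.663453+1/2·(-39.648752)≈-15.226304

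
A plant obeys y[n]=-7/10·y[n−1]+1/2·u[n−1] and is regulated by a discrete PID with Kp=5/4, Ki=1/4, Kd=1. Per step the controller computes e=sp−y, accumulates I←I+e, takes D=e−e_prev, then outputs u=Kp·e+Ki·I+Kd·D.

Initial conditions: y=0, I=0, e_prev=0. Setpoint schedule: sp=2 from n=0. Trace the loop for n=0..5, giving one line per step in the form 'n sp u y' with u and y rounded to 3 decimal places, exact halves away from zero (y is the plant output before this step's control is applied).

(exact arithmetic carried between steps; '≈' marks a value shown rounded to 6 d.p. or computed from one; I and e_prev carry over from the previous line; the table rounds u and y to 3 d.p., halves away from zero)
n=0: y=0, sp=2, e=sp−y=2; I=2, D=e−e_prev=2; u=5/4·2+1/4·2+1·2=5; next y=-7/10·0+1/2·5=2.5
n=1: y=2.5, sp=2, e=sp−y=-0.5; I=1.5, D=e−e_prev=-2.5; u=5/4·(-0.5)+1/4·1.5+1·(-2.5)=-2.75; next y=-7/10·2.5+1/2·(-2.75)=-3.125
n=2: y=-3.125, sp=2, e=sp−y=5.125; I=6.625, D=e−e_prev=5.625; u=5/4·5.125+1/4·6.625+1·5.625=13.6875; next y=-7/10·(-3.125)+1/2·13.6875=9.03125
n=3: y=9.03125, sp=2, e=sp−y=-7.03125; I=-0.40625, D=e−e_prev=-12.15625; u=5/4·(-7.03125)+1/4·(-0.40625)+1·(-12.15625)=-21.046875; next y=-7/10·9.03125+1/2·(-21.046875)≈-16.845313
n=4: y≈-16.845313, sp=2, e=sp−y≈18.845313; I≈18.439063, D=e−e_prev≈25.876563; u=5/4·18.845313+1/4·18.439063+1·25.876563≈54.042969; next y=-7/10·(-16.845313)+1/2·54.042969≈38.813203
n=5: y≈38.813203, sp=2, e=sp−y≈-36.813203; I≈-18.374141, D=e−e_prev≈-55.658516; u=5/4·(-36.813203)+1/4·(-18.374141)+1·(-55.658516)≈-106.268555; next y=-7/10·38.813203+1/2·(-106.268555)≈-80.303520

0 2 5.000 0.000
1 2 -2.750 2.500
2 2 13.688 -3.125
3 2 -21.047 9.031
4 2 54.043 -16.845
5 2 -106.269 38.813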